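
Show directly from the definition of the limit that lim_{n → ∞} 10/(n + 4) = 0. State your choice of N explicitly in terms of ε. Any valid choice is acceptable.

Fix ε > 0. For n ≥ 1, |10/(n + 4) − 0| = 10/(n + 4) ≤ 10/n.
We need 10/n < ε, i.e. n > 10/ε.
Take N = 10/ε. If n > N then |10/(n + 4)| ≤ 10/n < ε.

N = 10/ε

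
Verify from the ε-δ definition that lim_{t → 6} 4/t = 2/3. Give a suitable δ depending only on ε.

δ = min(3, (9/2)ε)

Let ε > 0. We seek δ > 0 such that 0 < |t − 6| < δ implies |4/t − (2/3)| < ε.
|4/t − (2/3)| = 4·|6 − t|/(6·|t|) = 4|t − 6|/(6|t|).
Require δ ≤ 3 so that |t| > 6 − 3 = 3, hence 6|t| > 18.
Then |4/t − (2/3)| < 4|t − 6|/18, which is < ε when |t − 6| < (9/2)ε.
Take δ = min(3, (9/2)ε). Then 0 < |t − 6| < δ gives both |t − 6| < 3 and |t − 6| < (9/2)ε, so |4/t − (2/3)| < ε.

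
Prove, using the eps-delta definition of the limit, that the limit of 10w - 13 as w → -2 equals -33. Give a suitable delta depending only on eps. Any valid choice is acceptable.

Suppose eps > 0. We need delta > 0 so that 0 < |w + 2| < delta implies |(10w - 13) + 33| < eps.
|(10w - 13) + 33| = |10w + 20| = 10|w + 2|.
Thus it suffices that |w + 2| < eps/10.
Take delta = eps/10. If 0 < |w + 2| < delta then |(10w - 13) + 33| = 10|w + 2| < 10·(eps/10) = eps.

delta = eps/10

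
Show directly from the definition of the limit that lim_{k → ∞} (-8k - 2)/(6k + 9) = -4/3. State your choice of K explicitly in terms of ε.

K = (5/3)/ε

Fix ε > 0. For k ≥ 1, |(-8k - 2)/(6k + 9) + 4/3| = |60|/(6(6k + 9)) = 60/(6(6k + 9)).
Since 6k + 9 ≥ 6k for k ≥ 1, this is ≤ 60/(6·6k) = (5/3)/k.
So |(-8k - 2)/(6k + 9) + 4/3| < ε whenever k > (5/3)/ε.
Take K = (5/3)/ε. If k > K then |(-8k - 2)/(6k + 9) + 4/3| ≤ (5/3)/k < ε.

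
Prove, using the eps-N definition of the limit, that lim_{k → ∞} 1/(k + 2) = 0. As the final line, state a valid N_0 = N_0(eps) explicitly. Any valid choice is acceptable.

Let eps > 0. For k ≥ 1, |1/(k + 2) − 0| = 1/(k + 2) ≤ 1/k.
We need 1/k < eps, i.e. k > 1/eps.
Take N_0 = 1/eps. If k > N_0 then |1/(k + 2)| ≤ 1/k < eps.

N_0 = 1/eps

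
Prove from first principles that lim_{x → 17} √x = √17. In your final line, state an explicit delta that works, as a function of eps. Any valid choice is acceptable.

delta = min(17, √17·eps)

Let eps > 0 be given. We want delta > 0 such that 0 < |x − 17| < delta implies |√x − √17| < eps.
Multiplying by the conjugate, |√x − √17| = |x − 17|/(√x + √17).
Restrict delta ≤ 17 so that |x − 17| < 17 forces x > 0, and then √x + √17 > √17.
Hence |√x − √17| < |x − 17|/√17, which is < eps once |x − 17| < √17·eps.
Take delta = min(17, √17·eps). If 0 < |x − 17| < delta then x > 0 and |√x − √17| < |x − 17|/√17 < eps.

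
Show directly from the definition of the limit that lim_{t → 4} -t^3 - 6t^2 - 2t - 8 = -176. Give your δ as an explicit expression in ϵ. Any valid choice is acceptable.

δ = min(2, ϵ/138)

Fix ϵ > 0. We want δ > 0 such that 0 < |t − 4| < δ implies |(-t^3 - 6t^2 - 2t - 8) + 176| < ϵ.
(-t^3 - 6t^2 - 2t - 8) + 176 = -t^3 - 6t^2 - 2t + 168 = (t − 4)(-t^2 - 10t - 42).
So |(-t^3 - 6t^2 - 2t - 8) + 176| = |t − 4|·|-t^2 - 10t - 42|.
Assume first that |t − 4| < 2, so |t| < 6. Then |-t^2 - 10t - 42| ≤ 6^2 + 10·6 + 42 = 138.
Hence |(-t^3 - 6t^2 - 2t - 8) + 176| ≤ 138|t − 4| < ϵ provided |t − 4| < ϵ/138.
Take δ = min(2, ϵ/138). Then 0 < |t − 4| < δ gives both |t − 4| < 2 and |t − 4| < ϵ/138, so |(-t^3 - 6t^2 - 2t - 8) + 176| < ϵ.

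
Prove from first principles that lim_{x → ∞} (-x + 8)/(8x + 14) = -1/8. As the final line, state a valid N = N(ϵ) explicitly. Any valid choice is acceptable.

N = (39/32)/ϵ

Fix ϵ > 0. We seek N > 0 such that x > N implies |(-x + 8)/(8x + 14) + 1/8| < ϵ.
(-x + 8)/(8x + 14) + 1/8 = (8(-x + 8) − (-1)(8x + 14)) / (8(8x + 14)) = 78/(8(8x + 14)).
For x > 0 we have 8x + 14 > 8x, so |(-x + 8)/(8x + 14) + 1/8| = 78/(8(8x + 14)) < 78/(8·8x) = (39/32)/x.
Thus |(-x + 8)/(8x + 14) + 1/8| < ϵ whenever x > (39/32)/ϵ.
Take N = (39/32)/ϵ. If x > N then |(-x + 8)/(8x + 14) + 1/8| < (39/32)/x < ϵ.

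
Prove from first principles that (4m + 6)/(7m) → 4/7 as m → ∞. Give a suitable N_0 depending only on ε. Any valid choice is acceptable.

N_0 = (6/7)/ε

Let ε > 0. For m ≥ 1, |(4m + 6)/(7m) − (4/7)| = |42|/(7(7m)) = 42/(7(7m)).
Since 7m ≥ 7m for m ≥ 1, this is ≤ 42/(7·7m) = (6/7)/m.
So |(4m + 6)/(7m) − (4/7)| < ε whenever m > (6/7)/ε.
Take N_0 = (6/7)/ε. If m > N_0 then |(4m + 6)/(7m) − (4/7)| ≤ (6/7)/m < ε.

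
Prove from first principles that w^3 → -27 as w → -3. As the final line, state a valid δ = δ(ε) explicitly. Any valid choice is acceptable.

δ = min(1, ε/37)

Suppose ε > 0. We seek δ > 0 with 0 < |w + 3| < δ ⇒ |w^3 + 27| < ε.
Factor: w^3 + 27 = (w + 3)(w^2 - 3w + 9), so |w^3 + 27| = |w + 3|·|w^2 - 3w + 9|.
Impose δ ≤ 1 so that |w| < 4; then |w^2 - 3w + 9| ≤ 37.
Hence |w^3 + 27| ≤ 37|w + 3|, which is < ε once |w + 3| < ε/37.
Take δ = min(1, ε/37). If 0 < |w + 3| < δ then both bounds hold and |w^3 + 27| ≤ 37|w + 3| < 37·(ε/37) = ε.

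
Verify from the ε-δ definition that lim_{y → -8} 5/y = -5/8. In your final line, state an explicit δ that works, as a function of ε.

Let ε > 0 be given. We seek δ > 0 such that 0 < |y + 8| < δ implies |5/y + 5/8| < ε.
|5/y + 5/8| = 5·|-8 − y|/(8·|y|) = 5|y + 8|/(8|y|).
Require δ ≤ 4 so that |y| > 8 − 4 = 4, hence 8|y| > 32.
Then |5/y + 5/8| < 5|y + 8|/32, which is < ε when |y + 8| < (32/5)ε.
Take δ = min(4, (32/5)ε). Then 0 < |y + 8| < δ gives both |y + 8| < 4 and |y + 8| < (32/5)ε, so |5/y + 5/8| < ε.

δ = min(4, (32/5)ε)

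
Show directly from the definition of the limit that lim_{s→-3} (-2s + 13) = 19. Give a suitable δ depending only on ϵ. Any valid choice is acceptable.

Fix ϵ > 0. We need δ > 0 so that 0 < |s + 3| < δ implies |(-2s + 13) − 19| < ϵ.
|(-2s + 13) − 19| = |-2s - 6| = 2|s + 3|.
Thus it suffices that |s + 3| < ϵ/2.
Choosing δ = ϵ/2 gives |(-2s + 13) − 19| = 2|s + 3| < ϵ whenever |s + 3| < δ.

δ = ϵ/2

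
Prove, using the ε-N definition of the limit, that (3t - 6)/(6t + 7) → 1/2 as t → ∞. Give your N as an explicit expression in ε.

N = (19/12)/ε

Suppose ε > 0. We seek N > 0 such that t > N implies |(3t - 6)/(6t + 7) − (1/2)| < ε.
(3t - 6)/(6t + 7) − (1/2) = (6(3t - 6) − 3(6t + 7)) / (6(6t + 7)) = -57/(6(6t + 7)).
For t > 0 we have 6t + 7 > 6t, so |(3t - 6)/(6t + 7) − (1/2)| = 57/(6(6t + 7)) < 57/(6·6t) = (19/12)/t.
Thus |(3t - 6)/(6t + 7) − (1/2)| < ε whenever t > (19/12)/ε.
Take N = (19/12)/ε. If t > N then |(3t - 6)/(6t + 7) − (1/2)| < (19/12)/t < ε.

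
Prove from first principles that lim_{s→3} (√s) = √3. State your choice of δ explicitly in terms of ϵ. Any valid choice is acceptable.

δ = min(3, √3·ϵ)

Fix ϵ > 0. We want δ > 0 such that 0 < |s − 3| < δ implies |√s − √3| < ϵ.
Rationalise: √s − √3 = (s − 3)/(√s + √3), so |√s − √3| = |s − 3|/(√s + √3).
Restrict δ ≤ 3 so that |s − 3| < 3 forces s > 0, and then √s + √3 > √3.
Hence |√s − √3| < |s − 3|/√3, which is < ϵ once |s − 3| < √3·ϵ.
Take δ = min(3, √3·ϵ). If 0 < |s − 3| < δ then s > 0 and |√s − √3| < |s − 3|/√3 < ϵ.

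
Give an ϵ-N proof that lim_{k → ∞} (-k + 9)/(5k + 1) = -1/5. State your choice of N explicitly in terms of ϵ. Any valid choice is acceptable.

Suppose ϵ > 0. For k ≥ 1, |(-k + 9)/(5k + 1) + 1/5| = |46|/(5(5k + 1)) = 46/(5(5k + 1)).
Since 5k + 1 ≥ 5k for k ≥ 1, this is ≤ 46/(5·5k) = (46/25)/k.
So |(-k + 9)/(5k + 1) + 1/5| < ϵ whenever k > (46/25)/ϵ.
Take N = (46/25)/ϵ. If k > N then |(-k + 9)/(5k + 1) + 1/5| ≤ (46/25)/k < ϵ.

N = (46/25)/ϵ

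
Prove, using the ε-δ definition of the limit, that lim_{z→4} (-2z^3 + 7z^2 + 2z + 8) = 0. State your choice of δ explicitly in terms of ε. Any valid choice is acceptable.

Let ε > 0. We want δ > 0 such that 0 < |z − 4| < δ implies |(-2z^3 + 7z^2 + 2z + 8)| < ε.
(-2z^3 + 7z^2 + 2z + 8) = -2z^3 + 7z^2 + 2z + 8 = (z − 4)(-2z^2 - z - 2).
So |(-2z^3 + 7z^2 + 2z + 8)| = |z − 4|·|-2z^2 - z - 2|.
Assume first that |z − 4| < 2, so |z| < 6. Then |-2z^2 - z - 2| ≤ 2·6^2 + 6 + 2 = 80.
Hence |(-2z^3 + 7z^2 + 2z + 8)| ≤ 80|z − 4| < ε provided |z − 4| < ε/80.
Choosing δ = min(2, ε/80) ensures both conditions, hence |(-2z^3 + 7z^2 + 2z + 8)| < ε.

δ = min(2, ε/80)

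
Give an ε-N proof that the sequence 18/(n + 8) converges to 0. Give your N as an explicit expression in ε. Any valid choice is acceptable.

Suppose ε > 0. For n ≥ 1, |18/(n + 8) − 0| = 18/(n + 8) ≤ 18/n.
We need 18/n < ε, i.e. n > 18/ε.
Take N = 18/ε. If n > N then |18/(n + 8)| ≤ 18/n < ε.

N = 18/ε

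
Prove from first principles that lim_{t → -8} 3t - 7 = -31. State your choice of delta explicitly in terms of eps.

delta = eps/3

Suppose eps > 0. We need delta > 0 so that 0 < |t + 8| < delta implies |(3t - 7) + 31| < eps.
|(3t - 7) + 31| = |3t + 24| = 3|t + 8|.
So 3|t + 8| < eps exactly when |t + 8| < eps/3.
Choosing delta = eps/3 gives |(3t - 7) + 31| = 3|t + 8| < eps whenever |t + 8| < delta.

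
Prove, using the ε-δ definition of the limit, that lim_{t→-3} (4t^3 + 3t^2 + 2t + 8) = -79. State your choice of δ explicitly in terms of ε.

δ = min(1, ε/129)

Let ε > 0 be given. We want δ > 0 such that 0 < |t + 3| < δ implies |(4t^3 + 3t^2 + 2t + 8) + 79| < ε.
(4t^3 + 3t^2 + 2t + 8) + 79 = 4t^3 + 3t^2 + 2t + 87 = (t + 3)(4t^2 - 9t + 29).
So |(4t^3 + 3t^2 + 2t + 8) + 79| = |t + 3|·|4t^2 - 9t + 29|.
Require δ ≤ 1. Then |t + 3| < 1 gives |t| < 4, and by the triangle inequality |4t^2 - 9t + 29| ≤ 4·4^2 + 9·4 + 29 = 129.
Hence |(4t^3 + 3t^2 + 2t + 8) + 79| ≤ 129|t + 3| < ε provided |t + 3| < ε/129.
Take δ = min(1, ε/129). Then 0 < |t + 3| < δ gives both |t + 3| < 1 and |t + 3| < ε/129, so |(4t^3 + 3t^2 + 2t + 8) + 79| < ε.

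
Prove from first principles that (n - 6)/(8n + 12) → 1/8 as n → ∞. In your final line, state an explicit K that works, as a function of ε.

Suppose ε > 0. For n ≥ 1, |(n - 6)/(8n + 12) − (1/8)| = |-60|/(8(8n + 12)) = 60/(8(8n + 12)).
Since 8n + 12 ≥ 8n for n ≥ 1, this is ≤ 60/(8·8n) = (15/16)/n.
So |(n - 6)/(8n + 12) − (1/8)| < ε whenever n > (15/16)/ε.
Take K = (15/16)/ε. If n > K then |(n - 6)/(8n + 12) − (1/8)| ≤ (15/16)/n < ε.

K = (15/16)/ε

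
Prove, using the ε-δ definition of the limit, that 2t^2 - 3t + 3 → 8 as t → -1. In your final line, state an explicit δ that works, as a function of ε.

δ = min(1, ε/9)

Suppose ε > 0. We want δ > 0 such that 0 < |t + 1| < δ implies |(2t^2 - 3t + 3) − 8| < ε.
(2t^2 - 3t + 3) − 8 = 2t^2 - 3t - 5 = (t + 1)(2t - 5).
So |(2t^2 - 3t + 3) − 8| = |t + 1|·|2t - 5|.
Assume first that |t + 1| < 1, so |t| < 2. Then |2t - 5| ≤ 2·2 + 5 = 9.
Hence |(2t^2 - 3t + 3) − 8| ≤ 9|t + 1| < ε provided |t + 1| < ε/9.
Take δ = min(1, ε/9). Then 0 < |t + 1| < δ gives both |t + 1| < 1 and |t + 1| < ε/9, so |(2t^2 - 3t + 3) − 8| < ε.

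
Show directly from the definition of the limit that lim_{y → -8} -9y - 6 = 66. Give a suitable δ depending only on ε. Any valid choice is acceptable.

Let ε > 0 be given. We need δ > 0 so that 0 < |y + 8| < δ implies |(-9y - 6) − 66| < ε.
Since (-9y - 6) − 66 = -9(y + 8), we have |(-9y - 6) − 66| = 9|y + 8|.
Thus it suffices that |y + 8| < ε/9.
Take δ = ε/9. If 0 < |y + 8| < δ then |(-9y - 6) − 66| = 9|y + 8| < 9·(ε/9) = ε.

δ = ε/9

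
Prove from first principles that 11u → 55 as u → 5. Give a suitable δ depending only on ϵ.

δ = ϵ/11

Fix ϵ > 0. We need δ > 0 so that 0 < |u − 5| < δ implies |(11u) − 55| < ϵ.
Since (11u) − 55 = 11(u − 5), we have |(11u) − 55| = 11|u − 5|.
So 11|u − 5| < ϵ exactly when |u − 5| < ϵ/11.
Choosing δ = ϵ/11 gives |(11u) − 55| = 11|u − 5| < ϵ whenever |u − 5| < δ.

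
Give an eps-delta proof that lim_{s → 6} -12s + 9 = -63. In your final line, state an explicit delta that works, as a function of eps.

Suppose eps > 0. We need delta > 0 so that 0 < |s − 6| < delta implies |(-12s + 9) + 63| < eps.
|(-12s + 9) + 63| = |-12s + 72| = 12|s − 6|.
So 12|s − 6| < eps exactly when |s − 6| < eps/12.
Take delta = eps/12. If 0 < |s − 6| < delta then |(-12s + 9) + 63| = 12|s − 6| < 12·(eps/12) = eps.

delta = eps/12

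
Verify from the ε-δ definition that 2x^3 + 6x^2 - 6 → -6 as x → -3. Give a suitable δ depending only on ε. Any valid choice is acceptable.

Fix ε > 0. We want δ > 0 such that 0 < |x + 3| < δ implies |(2x^3 + 6x^2 - 6) + 6| < ε.
(2x^3 + 6x^2 - 6) + 6 = 2x^3 + 6x^2 = (x + 3)(2x^2).
So |(2x^3 + 6x^2 - 6) + 6| = |x + 3|·|2x^2|.
Require δ ≤ 1. Then |x + 3| < 1 gives |x| < 4, and by the triangle inequality |2x^2| ≤ 2·4^2 = 32.
Hence |(2x^3 + 6x^2 - 6) + 6| ≤ 32|x + 3| < ε provided |x + 3| < ε/32.
Choosing δ = min(1, ε/32) ensures both conditions, hence |(2x^3 + 6x^2 - 6) + 6| < ε.

δ = min(1, ε/32)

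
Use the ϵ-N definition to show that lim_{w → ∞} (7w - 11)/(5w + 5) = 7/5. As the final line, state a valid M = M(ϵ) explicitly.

M = (18/5)/ϵ

Let ϵ > 0. We seek M > 0 such that w > M implies |(7w - 11)/(5w + 5) − (7/5)| < ϵ.
(7w - 11)/(5w + 5) − (7/5) = (5(7w - 11) − 7(5w + 5)) / (5(5w + 5)) = -90/(5(5w + 5)).
For w > 0 we have 5w + 5 > 5w, so |(7w - 11)/(5w + 5) − (7/5)| = 90/(5(5w + 5)) < 90/(5·5w) = (18/5)/w.
Thus |(7w - 11)/(5w + 5) − (7/5)| < ϵ whenever w > (18/5)/ϵ.
Take M = (18/5)/ϵ. If w > M then |(7w - 11)/(5w + 5) − (7/5)| < (18/5)/w < ϵ.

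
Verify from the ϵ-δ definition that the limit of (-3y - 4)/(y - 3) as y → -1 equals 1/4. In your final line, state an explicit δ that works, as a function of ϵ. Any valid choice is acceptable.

δ = min(2, (8/13)ϵ)

Fix ϵ > 0. We want δ > 0 with 0 < |y + 1| < δ ⇒ |(-3y - 4)/(y - 3) − (1/4)| < ϵ.
Combining over a common denominator, (-3y - 4)/(y - 3) − (1/4) = [(-3y - 4)·(-4) − (-1)·(y - 3)] / [(-4)·(y - 3)] = 13(y + 1) / ((-4)(y - 3)).
So |(-3y - 4)/(y - 3) − (1/4)| = 13|y + 1| / (4·|y − 3|).
Require δ ≤ 2, so |y − 3| ≥ |-4| − |y + 1| > 4 − 2 = 2.
Hence |(-3y - 4)/(y - 3) − (1/4)| < 13|y + 1|/(4·2) = (13/8)|y + 1|, which is < ϵ once |y + 1| < (8/13)ϵ.
Take δ = min(2, (8/13)ϵ). Then 0 < |y + 1| < δ forces both bounds, so |(-3y - 4)/(y - 3) − (1/4)| < ϵ.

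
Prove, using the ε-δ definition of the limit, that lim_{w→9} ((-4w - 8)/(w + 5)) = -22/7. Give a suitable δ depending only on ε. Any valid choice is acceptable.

Let ε > 0. We want δ > 0 with 0 < |w − 9| < δ ⇒ |(-4w - 8)/(w + 5) + 22/7| < ε.
Combining over a common denominator, (-4w - 8)/(w + 5) + 22/7 = [(-4w - 8)·14 − (-44)·(w + 5)] / [14·(w + 5)] = -12(w − 9) / (14(w + 5)).
So |(-4w - 8)/(w + 5) + 22/7| = 12|w − 9| / (14·|w + 5|).
Restrict δ ≤ 7. Then |w − 9| < 7 gives |w + 5| = |(w − 9) + 14| ≥ 14 − 7 = 7.
Hence |(-4w - 8)/(w + 5) + 22/7| < 12|w − 9|/(14·7) = (6/49)|w − 9|, which is < ε once |w − 9| < (49/6)ε.
Take δ = min(7, (49/6)ε). Then 0 < |w − 9| < δ forces both bounds, so |(-4w - 8)/(w + 5) + 22/7| < ε.

δ = min(7, (49/6)ε)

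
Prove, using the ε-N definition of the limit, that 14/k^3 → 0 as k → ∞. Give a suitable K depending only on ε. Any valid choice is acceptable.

Fix ε > 0. For k ≥ 1, |14/k^3 − 0| = 14/k^3.
14/k^3 < ε ⇔ k^3 > 14/ε ⇔ k > (14/ε)^{1/3}.
Take K = (14/ε)^{1/3}. Then k > K implies 14/k^3 < ε.

K = (14/ε)^{1/3}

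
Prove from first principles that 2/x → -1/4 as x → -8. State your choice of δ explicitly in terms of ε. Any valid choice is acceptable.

δ = min(4, 16ε)

Let ε > 0. We seek δ > 0 such that 0 < |x + 8| < δ implies |2/x + 1/4| < ε.
|2/x + 1/4| = 2·|-8 − x|/(8·|x|) = 2|x + 8|/(8|x|).
Require δ ≤ 4 so that |x| > 8 − 4 = 4, hence 8|x| > 32.
Then |2/x + 1/4| < 2|x + 8|/32, which is < ε when |x + 8| < 16ε.
Take δ = min(4, 16ε). Then 0 < |x + 8| < δ gives both |x + 8| < 4 and |x + 8| < 16ε, so |2/x + 1/4| < ε.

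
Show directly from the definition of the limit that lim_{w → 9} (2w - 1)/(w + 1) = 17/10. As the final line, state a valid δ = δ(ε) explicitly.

δ = min(5, (50/3)ε)

Suppose ε > 0. We want δ > 0 with 0 < |w − 9| < δ ⇒ |(2w - 1)/(w + 1) − (17/10)| < ε.
Combining over a common denominator, (2w - 1)/(w + 1) − (17/10) = [(2w - 1)·10 − 17·(w + 1)] / [10·(w + 1)] = 3(w − 9) / (10(w + 1)).
So |(2w - 1)/(w + 1) − (17/10)| = 3|w − 9| / (10·|w + 1|).
Require δ ≤ 5, so |w + 1| ≥ |10| − |w − 9| > 10 − 5 = 5.
Hence |(2w - 1)/(w + 1) − (17/10)| < 3|w − 9|/(10·5) = (3/50)|w − 9|, which is < ε once |w − 9| < (50/3)ε.
Take δ = min(5, (50/3)ε). Then 0 < |w − 9| < δ forces both bounds, so |(2w - 1)/(w + 1) − (17/10)| < ε.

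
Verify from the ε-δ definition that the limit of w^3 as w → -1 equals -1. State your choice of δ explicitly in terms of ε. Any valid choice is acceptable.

Let ε > 0. We seek δ > 0 with 0 < |w + 1| < δ ⇒ |w^3 + 1| < ε.
Factor: w^3 + 1 = (w + 1)(w^2 - w + 1), so |w^3 + 1| = |w + 1|·|w^2 - w + 1|.
Restrict δ ≤ 1. Then |w + 1| < 1 gives |w| < 2, so by the triangle inequality |w^2 - w + 1| ≤ 2^2 + 2 + 1 = 7.
Hence |w^3 + 1| ≤ 7|w + 1|, which is < ε once |w + 1| < ε/7.
Take δ = min(1, ε/7). If 0 < |w + 1| < δ then both bounds hold and |w^3 + 1| ≤ 7|w + 1| < 7·(ε/7) = ε.

δ = min(1, ε/7)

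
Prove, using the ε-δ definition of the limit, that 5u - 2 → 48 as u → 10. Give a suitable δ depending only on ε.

δ = ε/5

Let ε > 0 be given. We need δ > 0 so that 0 < |u − 10| < δ implies |(5u - 2) − 48| < ε.
|(5u - 2) − 48| = |5u - 50| = 5|u − 10|.
Thus it suffices that |u − 10| < ε/5.
Take δ = ε/5. If 0 < |u − 10| < δ then |(5u - 2) − 48| = 5|u − 10| < 5·(ε/5) = ε.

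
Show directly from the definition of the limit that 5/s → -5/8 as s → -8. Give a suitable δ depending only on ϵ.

δ = min(4, (32/5)ϵ)

Let ϵ > 0. We seek δ > 0 such that 0 < |s + 8| < δ implies |5/s + 5/8| < ϵ.
|5/s + 5/8| = 5·|-8 − s|/(8·|s|) = 5|s + 8|/(8|s|).
Require δ ≤ 4 so that |s| > 8 − 4 = 4, hence 8|s| > 32.
Then |5/s + 5/8| < 5|s + 8|/32, which is < ϵ when |s + 8| < (32/5)ϵ.
Take δ = min(4, (32/5)ϵ). Then 0 < |s + 8| < δ gives both |s + 8| < 4 and |s + 8| < (32/5)ϵ, so |5/s + 5/8| < ϵ.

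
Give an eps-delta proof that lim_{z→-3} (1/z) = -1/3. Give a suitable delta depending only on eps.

delta = min(3/2, (9/2)eps)

Let eps > 0 be given. We seek delta > 0 such that 0 < |z + 3| < delta implies |1/z + 1/3| < eps.
|1/z + 1/3| = |-3 − z|/(3·|z|) = |z + 3|/(3|z|).
Restrict delta ≤ 3/2. Then |z + 3| < 3/2 gives |z| > 3/2, so 3|z| > 9/2.
Then |1/z + 1/3| < |z + 3|/(9/2), which is < eps when |z + 3| < (9/2)eps.
Take delta = min(3/2, (9/2)eps). Then 0 < |z + 3| < delta gives both |z + 3| < 3/2 and |z + 3| < (9/2)eps, so |1/z + 1/3| < eps.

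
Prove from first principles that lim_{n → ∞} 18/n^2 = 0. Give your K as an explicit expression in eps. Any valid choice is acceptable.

Let eps > 0 be given. For n ≥ 1, |18/n^2 − 0| = 18/n^2.
18/n^2 < eps ⇔ n^2 > 18/eps ⇔ n > (18/eps)^{1/2}.
Take K = (18/eps)^{1/2}. Then n > K implies 18/n^2 < eps.

K = (18/eps)^{1/2}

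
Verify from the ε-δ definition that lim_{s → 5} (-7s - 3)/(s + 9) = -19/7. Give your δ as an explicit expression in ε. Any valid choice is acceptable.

δ = min(7, (49/30)ε)

Fix ε > 0. We want δ > 0 with 0 < |s − 5| < δ ⇒ |(-7s - 3)/(s + 9) + 19/7| < ε.
Combining over a common denominator, (-7s - 3)/(s + 9) + 19/7 = [(-7s - 3)·14 − (-38)·(s + 9)] / [14·(s + 9)] = -60(s − 5) / (14(s + 9)).
So |(-7s - 3)/(s + 9) + 19/7| = 60|s − 5| / (14·|s + 9|).
Require δ ≤ 7, so |s + 9| ≥ |14| − |s − 5| > 14 − 7 = 7.
Hence |(-7s - 3)/(s + 9) + 19/7| < 60|s − 5|/(14·7) = (30/49)|s − 5|, which is < ε once |s − 5| < (49/30)ε.
Take δ = min(7, (49/30)ε). Then 0 < |s − 5| < δ forces both bounds, so |(-7s - 3)/(s + 9) + 19/7| < ε.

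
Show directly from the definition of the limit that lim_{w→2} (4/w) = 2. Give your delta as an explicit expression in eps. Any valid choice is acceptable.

Let eps > 0 be given. We seek delta > 0 such that 0 < |w − 2| < delta implies |4/w − 2| < eps.
|4/w − 2| = 4·|2 − w|/(2·|w|) = 4|w − 2|/(2|w|).
Restrict delta ≤ 1. Then |w − 2| < 1 gives |w| > 1, so 2|w| > 2.
Then |4/w − 2| < 4|w − 2|/2, which is < eps when |w − 2| < (1/2)eps.
Take delta = min(1, (1/2)eps). Then 0 < |w − 2| < delta gives both |w − 2| < 1 and |w − 2| < (1/2)eps, so |4/w − 2| < eps.

delta = min(1, (1/2)eps)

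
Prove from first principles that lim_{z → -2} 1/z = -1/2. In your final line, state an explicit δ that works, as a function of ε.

Fix ε > 0. We seek δ > 0 such that 0 < |z + 2| < δ implies |1/z + 1/2| < ε.
|1/z + 1/2| = |-2 − z|/(2·|z|) = |z + 2|/(2|z|).
Require δ ≤ 1 so that |z| > 2 − 1 = 1, hence 2|z| > 2.
Then |1/z + 1/2| < |z + 2|/2, which is < ε when |z + 2| < 2ε.
Take δ = min(1, 2ε). Then 0 < |z + 2| < δ gives both |z + 2| < 1 and |z + 2| < 2ε, so |1/z + 1/2| < ε.

δ = min(1, 2ε)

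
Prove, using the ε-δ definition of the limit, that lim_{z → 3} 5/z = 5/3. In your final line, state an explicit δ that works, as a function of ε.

δ = min(3/2, (9/10)ε)

Let ε > 0 be given. We seek δ > 0 such that 0 < |z − 3| < δ implies |5/z − (5/3)| < ε.
|5/z − (5/3)| = 5·|3 − z|/(3·|z|) = 5|z − 3|/(3|z|).
Restrict δ ≤ 3/2. Then |z − 3| < 3/2 gives |z| > 3/2, so 3|z| > 9/2.
Then |5/z − (5/3)| < 5|z − 3|/(9/2), which is < ε when |z − 3| < (9/10)ε.
Take δ = min(3/2, (9/10)ε). Then 0 < |z − 3| < δ gives both |z − 3| < 3/2 and |z − 3| < (9/10)ε, so |5/z − (5/3)| < ε.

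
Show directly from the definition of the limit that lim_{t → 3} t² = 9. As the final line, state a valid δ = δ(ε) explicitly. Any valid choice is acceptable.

δ = min(1, ε/7)

Suppose ε > 0. We seek δ > 0 with 0 < |t − 3| < δ ⇒ |t² − 9| < ε.
Factor: t² − 9 = (t − 3)(t + 3), so |t² − 9| = |t − 3|·|t + 3|.
Impose δ ≤ 1 so that |t| < 4; then |t + 3| ≤ 7.
Hence |t² − 9| ≤ 7|t − 3|, which is < ε once |t − 3| < ε/7.
Take δ = min(1, ε/7). If 0 < |t − 3| < δ then both bounds hold and |t² − 9| ≤ 7|t − 3| < 7·(ε/7) = ε.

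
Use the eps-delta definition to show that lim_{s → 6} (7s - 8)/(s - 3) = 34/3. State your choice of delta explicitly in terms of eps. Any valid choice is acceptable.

delta = min(3/2, (9/26)eps)

Fix eps > 0. We want delta > 0 with 0 < |s − 6| < delta ⇒ |(7s - 8)/(s - 3) − (34/3)| < eps.
Combining over a common denominator, (7s - 8)/(s - 3) − (34/3) = [(7s - 8)·3 − 34·(s - 3)] / [3·(s - 3)] = -13(s − 6) / (3(s - 3)).
So |(7s - 8)/(s - 3) − (34/3)| = 13|s − 6| / (3·|s − 3|).
Require delta ≤ 3/2, so |s − 3| ≥ |3| − |s − 6| > 3 − 3/2 = 3/2.
Hence |(7s - 8)/(s - 3) − (34/3)| < 13|s − 6|/(3·(3/2)) = (26/9)|s − 6|, which is < eps once |s − 6| < (9/26)eps.
Take delta = min(3/2, (9/26)eps). Then 0 < |s − 6| < delta forces both bounds, so |(7s - 8)/(s - 3) − (34/3)| < eps.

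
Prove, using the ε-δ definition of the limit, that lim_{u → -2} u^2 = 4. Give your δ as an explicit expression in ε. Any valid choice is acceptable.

Let ε > 0 be given. We seek δ > 0 with 0 < |u + 2| < δ ⇒ |u^2 − 4| < ε.
Factor: u^2 − 4 = (u + 2)(u - 2), so |u^2 − 4| = |u + 2|·|u - 2|.
Restrict δ ≤ 1. Then |u + 2| < 1 gives |u| < 3, so by the triangle inequality |u - 2| ≤ 3 + 2 = 5.
Hence |u^2 − 4| ≤ 5|u + 2|, which is < ε once |u + 2| < ε/5.
Take δ = min(1, ε/5). If 0 < |u + 2| < δ then both bounds hold and |u^2 − 4| ≤ 5|u + 2| < 5·(ε/5) = ε.

δ = min(1, ε/5)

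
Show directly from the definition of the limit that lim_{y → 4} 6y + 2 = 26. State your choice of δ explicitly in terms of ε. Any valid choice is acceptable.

Fix ε > 0. We need δ > 0 so that 0 < |y − 4| < δ implies |(6y + 2) − 26| < ε.
Since (6y + 2) − 26 = 6(y − 4), we have |(6y + 2) − 26| = 6|y − 4|.
So 6|y − 4| < ε exactly when |y − 4| < ε/6.
Take δ = ε/6. If 0 < |y − 4| < δ then |(6y + 2) − 26| = 6|y − 4| < 6·(ε/6) = ε.

δ = ε/6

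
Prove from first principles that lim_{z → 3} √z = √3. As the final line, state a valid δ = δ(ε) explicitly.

δ = min(3, √3·ε)

Fix ε > 0. We want δ > 0 such that 0 < |z − 3| < δ implies |√z − √3| < ε.
Multiplying by the conjugate, |√z − √3| = |z − 3|/(√z + √3).
Restrict δ ≤ 3 so that |z − 3| < 3 forces z > 0, and then √z + √3 > √3.
Hence |√z − √3| < |z − 3|/√3, which is < ε once |z − 3| < √3·ε.
Take δ = min(3, √3·ε). If 0 < |z − 3| < δ then z > 0 and |√z − √3| < |z − 3|/√3 < ε.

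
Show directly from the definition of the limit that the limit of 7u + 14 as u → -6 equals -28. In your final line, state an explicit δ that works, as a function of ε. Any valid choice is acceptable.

Let ε > 0. We need δ > 0 so that 0 < |u + 6| < δ implies |(7u + 14) + 28| < ε.
|(7u + 14) + 28| = |7u + 42| = 7|u + 6|.
Thus it suffices that |u + 6| < ε/7.
Take δ = ε/7. If 0 < |u + 6| < δ then |(7u + 14) + 28| = 7|u + 6| < 7·(ε/7) = ε.

δ = ε/7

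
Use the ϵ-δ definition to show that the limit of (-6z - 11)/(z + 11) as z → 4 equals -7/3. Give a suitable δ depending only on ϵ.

δ = min(15/2, (45/22)ϵ)

Let ϵ > 0 be given. We want δ > 0 with 0 < |z − 4| < δ ⇒ |(-6z - 11)/(z + 11) + 7/3| < ϵ.
Combining over a common denominator, (-6z - 11)/(z + 11) + 7/3 = [(-6z - 11)·15 − (-35)·(z + 11)] / [15·(z + 11)] = -55(z − 4) / (15(z + 11)).
So |(-6z - 11)/(z + 11) + 7/3| = 55|z − 4| / (15·|z + 11|).
Require δ ≤ 15/2, so |z + 11| ≥ |15| − |z − 4| > 15 − 15/2 = 15/2.
Hence |(-6z - 11)/(z + 11) + 7/3| < 55|z − 4|/(15·(15/2)) = (22/45)|z − 4|, which is < ϵ once |z − 4| < (45/22)ϵ.
Take δ = min(15/2, (45/22)ϵ). Then 0 < |z − 4| < δ forces both bounds, so |(-6z - 11)/(z + 11) + 7/3| < ϵ.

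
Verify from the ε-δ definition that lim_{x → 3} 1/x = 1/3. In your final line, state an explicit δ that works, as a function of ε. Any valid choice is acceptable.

δ = min(3/2, (9/2)ε)

Suppose ε > 0. We seek δ > 0 such that 0 < |x − 3| < δ implies |1/x − (1/3)| < ε.
|1/x − (1/3)| = |3 − x|/(3·|x|) = |x − 3|/(3|x|).
Restrict δ ≤ 3/2. Then |x − 3| < 3/2 gives |x| > 3/2, so 3|x| > 9/2.
Then |1/x − (1/3)| < |x − 3|/(9/2), which is < ε when |x − 3| < (9/2)ε.
Take δ = min(3/2, (9/2)ε). Then 0 < |x − 3| < δ gives both |x − 3| < 3/2 and |x − 3| < (9/2)ε, so |1/x − (1/3)| < ε.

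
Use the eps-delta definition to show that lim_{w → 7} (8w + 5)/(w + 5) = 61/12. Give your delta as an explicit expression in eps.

Fix eps > 0. We want delta > 0 with 0 < |w − 7| < delta ⇒ |(8w + 5)/(w + 5) − (61/12)| < eps.
Combining over a common denominator, (8w + 5)/(w + 5) − (61/12) = [(8w + 5)·12 − 61·(w + 5)] / [12·(w + 5)] = 35(w − 7) / (12(w + 5)).
So |(8w + 5)/(w + 5) − (61/12)| = 35|w − 7| / (12·|w + 5|).
Require delta ≤ 6, so |w + 5| ≥ |12| − |w − 7| > 12 − 6 = 6.
Hence |(8w + 5)/(w + 5) − (61/12)| < 35|w − 7|/(12·6) = (35/72)|w − 7|, which is < eps once |w − 7| < (72/35)eps.
Take delta = min(6, (72/35)eps). Then 0 < |w − 7| < delta forces both bounds, so |(8w + 5)/(w + 5) − (61/12)| < eps.

delta = min(6, (72/35)eps)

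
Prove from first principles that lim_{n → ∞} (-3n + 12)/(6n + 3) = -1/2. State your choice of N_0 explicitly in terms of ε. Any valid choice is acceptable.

Suppose ε > 0. For n ≥ 1, |(-3n + 12)/(6n + 3) + 1/2| = |81|/(6(6n + 3)) = 81/(6(6n + 3)).
Since 6n + 3 ≥ 6n for n ≥ 1, this is ≤ 81/(6·6n) = (9/4)/n.
So |(-3n + 12)/(6n + 3) + 1/2| < ε whenever n > (9/4)/ε.
Take N_0 = (9/4)/ε. If n > N_0 then |(-3n + 12)/(6n + 3) + 1/2| ≤ (9/4)/n < ε.

N_0 = (9/4)/ε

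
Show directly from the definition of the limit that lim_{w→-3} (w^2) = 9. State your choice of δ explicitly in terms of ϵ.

δ = min(1, ϵ/7)

Let ϵ > 0 be given. We seek δ > 0 with 0 < |w + 3| < δ ⇒ |w^2 − 9| < ϵ.
Factor: w^2 − 9 = (w + 3)(w - 3), so |w^2 − 9| = |w + 3|·|w - 3|.
Restrict δ ≤ 1. Then |w + 3| < 1 gives |w| < 4, so by the triangle inequality |w - 3| ≤ 4 + 3 = 7.
Hence |w^2 − 9| ≤ 7|w + 3|, which is < ϵ once |w + 3| < ϵ/7.
Take δ = min(1, ϵ/7). If 0 < |w + 3| < δ then both bounds hold and |w^2 − 9| ≤ 7|w + 3| < 7·(ϵ/7) = ϵ.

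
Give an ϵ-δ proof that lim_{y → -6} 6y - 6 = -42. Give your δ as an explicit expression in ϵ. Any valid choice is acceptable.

δ = ϵ/6

Let ϵ > 0. We need δ > 0 so that 0 < |y + 6| < δ implies |(6y - 6) + 42| < ϵ.
|(6y - 6) + 42| = |6y + 36| = 6|y + 6|.
Thus it suffices that |y + 6| < ϵ/6.
Choosing δ = ϵ/6 gives |(6y - 6) + 42| = 6|y + 6| < ϵ whenever |y + 6| < δ.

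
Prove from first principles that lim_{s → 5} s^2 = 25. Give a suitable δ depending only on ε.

Let ε > 0. We seek δ > 0 with 0 < |s − 5| < δ ⇒ |s^2 − 25| < ε.
Factor: s^2 − 25 = (s − 5)(s + 5), so |s^2 − 25| = |s − 5|·|s + 5|.
Impose δ ≤ 2 so that |s| < 7; then |s + 5| ≤ 12.
Hence |s^2 − 25| ≤ 12|s − 5|, which is < ε once |s − 5| < ε/12.
Take δ = min(2, ε/12). If 0 < |s − 5| < δ then both bounds hold and |s^2 − 25| ≤ 12|s − 5| < 12·(ε/12) = ε.

δ = min(2, ε/12)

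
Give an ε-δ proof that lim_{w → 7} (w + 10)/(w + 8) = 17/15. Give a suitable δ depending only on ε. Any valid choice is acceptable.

δ = min(15/2, (225/4)ε)

Suppose ε > 0. We want δ > 0 with 0 < |w − 7| < δ ⇒ |(w + 10)/(w + 8) − (17/15)| < ε.
Combining over a common denominator, (w + 10)/(w + 8) − (17/15) = [(w + 10)·15 − 17·(w + 8)] / [15·(w + 8)] = -2(w − 7) / (15(w + 8)).
So |(w + 10)/(w + 8) − (17/15)| = 2|w − 7| / (15·|w + 8|).
Require δ ≤ 15/2, so |w + 8| ≥ |15| − |w − 7| > 15 − 15/2 = 15/2.
Hence |(w + 10)/(w + 8) − (17/15)| < 2|w − 7|/(15·(15/2)) = (4/225)|w − 7|, which is < ε once |w − 7| < (225/4)ε.
Take δ = min(15/2, (225/4)ε). Then 0 < |w − 7| < δ forces both bounds, so |(w + 10)/(w + 8) − (17/15)| < ε.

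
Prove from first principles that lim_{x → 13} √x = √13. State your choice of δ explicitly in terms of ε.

Let ε > 0. We want δ > 0 such that 0 < |x − 13| < δ implies |√x − √13| < ε.
Multiplying by the conjugate, |√x − √13| = |x − 13|/(√x + √13).
Restrict δ ≤ 13 so that |x − 13| < 13 forces x > 0, and then √x + √13 > √13.
Hence |√x − √13| < |x − 13|/√13, which is < ε once |x − 13| < √13·ε.
Take δ = min(13, √13·ε). If 0 < |x − 13| < δ then x > 0 and |√x − √13| < |x − 13|/√13 < ε.

δ = min(13, √13·ε)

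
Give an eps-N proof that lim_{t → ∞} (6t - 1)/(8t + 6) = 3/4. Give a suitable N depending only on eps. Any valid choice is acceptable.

Fix eps > 0. We seek N > 0 such that t > N implies |(6t - 1)/(8t + 6) − (3/4)| < eps.
(6t - 1)/(8t + 6) − (3/4) = (8(6t - 1) − 6(8t + 6)) / (8(8t + 6)) = -44/(8(8t + 6)).
For t > 0 we have 8t + 6 > 8t, so |(6t - 1)/(8t + 6) − (3/4)| = 44/(8(8t + 6)) < 44/(8·8t) = (11/16)/t.
Thus |(6t - 1)/(8t + 6) − (3/4)| < eps whenever t > (11/16)/eps.
Take N = (11/16)/eps. If t > N then |(6t - 1)/(8t + 6) − (3/4)| < (11/16)/t < eps.

N = (11/16)/eps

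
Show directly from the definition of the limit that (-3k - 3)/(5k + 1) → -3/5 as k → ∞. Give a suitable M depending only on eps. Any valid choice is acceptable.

Let eps > 0 be given. For k ≥ 1, |(-3k - 3)/(5k + 1) + 3/5| = |-12|/(5(5k + 1)) = 12/(5(5k + 1)).
Since 5k + 1 ≥ 5k for k ≥ 1, this is ≤ 12/(5·5k) = (12/25)/k.
So |(-3k - 3)/(5k + 1) + 3/5| < eps whenever k > (12/25)/eps.
Take M = (12/25)/eps. If k > M then |(-3k - 3)/(5k + 1) + 3/5| ≤ (12/25)/k < eps.

M = (12/25)/eps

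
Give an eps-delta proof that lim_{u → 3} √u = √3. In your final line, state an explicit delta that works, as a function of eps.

delta = min(3, √3·eps)

Suppose eps > 0. We want delta > 0 such that 0 < |u − 3| < delta implies |√u − √3| < eps.
Multiplying by the conjugate, |√u − √3| = |u − 3|/(√u + √3).
Restrict delta ≤ 3 so that |u − 3| < 3 forces u > 0, and then √u + √3 > √3.
Hence |√u − √3| < |u − 3|/√3, which is < eps once |u − 3| < √3·eps.
Take delta = min(3, √3·eps). If 0 < |u − 3| < delta then u > 0 and |√u − √3| < |u − 3|/√3 < eps.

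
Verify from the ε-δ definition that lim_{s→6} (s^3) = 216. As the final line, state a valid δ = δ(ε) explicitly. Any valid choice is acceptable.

Let ε > 0. We seek δ > 0 with 0 < |s − 6| < δ ⇒ |s^3 − 216| < ε.
Factor: s^3 − 216 = (s − 6)(s^2 + 6s + 36), so |s^3 − 216| = |s − 6|·|s^2 + 6s + 36|.
Impose δ ≤ 1 so that |s| < 7; then |s^2 + 6s + 36| ≤ 127.
Hence |s^3 − 216| ≤ 127|s − 6|, which is < ε once |s − 6| < ε/127.
Take δ = min(1, ε/127). If 0 < |s − 6| < δ then both bounds hold and |s^3 − 216| ≤ 127|s − 6| < 127·(ε/127) = ε.

δ = min(1, ε/127)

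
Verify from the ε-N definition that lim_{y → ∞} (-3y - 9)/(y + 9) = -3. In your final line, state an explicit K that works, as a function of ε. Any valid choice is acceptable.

Let ε > 0. We seek K > 0 such that y > K implies |(-3y - 9)/(y + 9) + 3| < ε.
(-3y - 9)/(y + 9) + 3 = ((-3y - 9) − (-3)(y + 9)) / ((y + 9)) = 18/((y + 9)).
For y > 0 we have y + 9 > y, so |(-3y - 9)/(y + 9) + 3| = 18/((y + 9)) < 18/(y) = 18/y.
Thus |(-3y - 9)/(y + 9) + 3| < ε whenever y > 18/ε.
Take K = 18/ε. If y > K then |(-3y - 9)/(y + 9) + 3| < 18/y < ε.

K = 18/ε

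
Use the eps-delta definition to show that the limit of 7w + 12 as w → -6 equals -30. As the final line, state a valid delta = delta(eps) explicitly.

Let eps > 0. We need delta > 0 so that 0 < |w + 6| < delta implies |(7w + 12) + 30| < eps.
|(7w + 12) + 30| = |7w + 42| = 7|w + 6|.
So 7|w + 6| < eps exactly when |w + 6| < eps/7.
Choosing delta = eps/7 gives |(7w + 12) + 30| = 7|w + 6| < eps whenever |w + 6| < delta.

delta = eps/7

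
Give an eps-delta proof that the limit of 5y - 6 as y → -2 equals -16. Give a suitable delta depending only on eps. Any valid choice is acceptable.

Suppose eps > 0. We need delta > 0 so that 0 < |y + 2| < delta implies |(5y - 6) + 16| < eps.
Since (5y - 6) + 16 = 5(y + 2), we have |(5y - 6) + 16| = 5|y + 2|.
So 5|y + 2| < eps exactly when |y + 2| < eps/5.
Choosing delta = eps/5 gives |(5y - 6) + 16| = 5|y + 2| < eps whenever |y + 2| < delta.

delta = eps/5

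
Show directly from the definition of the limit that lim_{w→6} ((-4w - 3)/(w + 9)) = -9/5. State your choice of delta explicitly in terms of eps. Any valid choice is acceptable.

Let eps > 0 be given. We want delta > 0 with 0 < |w − 6| < delta ⇒ |(-4w - 3)/(w + 9) + 9/5| < eps.
Combining over a common denominator, (-4w - 3)/(w + 9) + 9/5 = [(-4w - 3)·15 − (-27)·(w + 9)] / [15·(w + 9)] = -33(w − 6) / (15(w + 9)).
So |(-4w - 3)/(w + 9) + 9/5| = 33|w − 6| / (15·|w + 9|).
Require delta ≤ 15/2, so |w + 9| ≥ |15| − |w − 6| > 15 − 15/2 = 15/2.
Hence |(-4w - 3)/(w + 9) + 9/5| < 33|w − 6|/(15·(15/2)) = (22/75)|w − 6|, which is < eps once |w − 6| < (75/22)eps.
Take delta = min(15/2, (75/22)eps). Then 0 < |w − 6| < delta forces both bounds, so |(-4w - 3)/(w + 9) + 9/5| < eps.

delta = min(15/2, (75/22)eps)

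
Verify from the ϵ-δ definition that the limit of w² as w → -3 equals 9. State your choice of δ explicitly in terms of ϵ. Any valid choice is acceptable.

Let ϵ > 0. We seek δ > 0 with 0 < |w + 3| < δ ⇒ |w² − 9| < ϵ.
Factor: w² − 9 = (w + 3)(w - 3), so |w² − 9| = |w + 3|·|w - 3|.
Restrict δ ≤ 2. Then |w + 3| < 2 gives |w| < 5, so by the triangle inequality |w - 3| ≤ 5 + 3 = 8.
Hence |w² − 9| ≤ 8|w + 3|, which is < ϵ once |w + 3| < ϵ/8.
Take δ = min(2, ϵ/8). If 0 < |w + 3| < δ then both bounds hold and |w² − 9| ≤ 8|w + 3| < 8·(ϵ/8) = ϵ.

δ = min(2, ϵ/8)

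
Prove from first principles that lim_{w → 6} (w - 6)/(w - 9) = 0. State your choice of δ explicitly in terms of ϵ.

Let ϵ > 0. We want δ > 0 with 0 < |w − 6| < δ ⇒ |(w - 6)/(w - 9) − 0| < ϵ.
Combining over a common denominator, (w - 6)/(w - 9) − 0 = [(w - 6)·(-3) − 0·(w - 9)] / [(-3)·(w - 9)] = -3(w − 6) / ((-3)(w - 9)).
So |(w - 6)/(w - 9) − 0| = 3|w − 6| / (3·|w − 9|).
Restrict δ ≤ 3/2. Then |w − 6| < 3/2 gives |w − 9| = |(w − 6) + (-3)| ≥ 3 − 3/2 = 3/2.
Hence |(w - 6)/(w - 9) − 0| < 3|w − 6|/(3·(3/2)) = (2/3)|w − 6|, which is < ϵ once |w − 6| < (3/2)ϵ.
Take δ = min(3/2, (3/2)ϵ). Then 0 < |w − 6| < δ forces both bounds, so |(w - 6)/(w - 9) − 0| < ϵ.

δ = min(3/2, (3/2)ϵ)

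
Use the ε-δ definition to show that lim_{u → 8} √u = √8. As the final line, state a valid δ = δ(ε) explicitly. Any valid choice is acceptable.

Let ε > 0. We want δ > 0 such that 0 < |u − 8| < δ implies |√u − √8| < ε.
Multiplying by the conjugate, |√u − √8| = |u − 8|/(√u + √8).
Restrict δ ≤ 8 so that |u − 8| < 8 forces u > 0, and then √u + √8 > √8.
Hence |√u − √8| < |u − 8|/√8, which is < ε once |u − 8| < √8·ε.
Take δ = min(8, √8·ε). If 0 < |u − 8| < δ then u > 0 and |√u − √8| < |u − 8|/√8 < ε.

δ = min(8, √8·ε)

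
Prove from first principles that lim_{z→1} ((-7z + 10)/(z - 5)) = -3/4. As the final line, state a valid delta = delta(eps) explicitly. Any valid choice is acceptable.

delta = min(2, (8/25)eps)

Let eps > 0 be given. We want delta > 0 with 0 < |z − 1| < delta ⇒ |(-7z + 10)/(z - 5) + 3/4| < eps.
Combining over a common denominator, (-7z + 10)/(z - 5) + 3/4 = [(-7z + 10)·(-4) − 3·(z - 5)] / [(-4)·(z - 5)] = 25(z − 1) / ((-4)(z - 5)).
So |(-7z + 10)/(z - 5) + 3/4| = 25|z − 1| / (4·|z − 5|).
Require delta ≤ 2, so |z − 5| ≥ |-4| − |z − 1| > 4 − 2 = 2.
Hence |(-7z + 10)/(z - 5) + 3/4| < 25|z − 1|/(4·2) = (25/8)|z − 1|, which is < eps once |z − 1| < (8/25)eps.
Take delta = min(2, (8/25)eps). Then 0 < |z − 1| < delta forces both bounds, so |(-7z + 10)/(z - 5) + 3/4| < eps.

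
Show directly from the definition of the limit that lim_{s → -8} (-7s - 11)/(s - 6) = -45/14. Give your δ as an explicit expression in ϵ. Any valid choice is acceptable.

δ = min(7, (98/53)ϵ)

Let ϵ > 0. We want δ > 0 with 0 < |s + 8| < δ ⇒ |(-7s - 11)/(s - 6) + 45/14| < ϵ.
Combining over a common denominator, (-7s - 11)/(s - 6) + 45/14 = [(-7s - 11)·(-14) − 45·(s - 6)] / [(-14)·(s - 6)] = 53(s + 8) / ((-14)(s - 6)).
So |(-7s - 11)/(s - 6) + 45/14| = 53|s + 8| / (14·|s − 6|).
Require δ ≤ 7, so |s − 6| ≥ |-14| − |s + 8| > 14 − 7 = 7.
Hence |(-7s - 11)/(s - 6) + 45/14| < 53|s + 8|/(14·7) = (53/98)|s + 8|, which is < ϵ once |s + 8| < (98/53)ϵ.
Take δ = min(7, (98/53)ϵ). Then 0 < |s + 8| < δ forces both bounds, so |(-7s - 11)/(s - 6) + 45/14| < ϵ.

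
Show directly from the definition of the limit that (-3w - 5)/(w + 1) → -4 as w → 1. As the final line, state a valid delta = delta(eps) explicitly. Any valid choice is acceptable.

Fix eps > 0. We want delta > 0 with 0 < |w − 1| < delta ⇒ |(-3w - 5)/(w + 1) + 4| < eps.
Combining over a common denominator, (-3w - 5)/(w + 1) + 4 = [(-3w - 5)·2 − (-8)·(w + 1)] / [2·(w + 1)] = 2(w − 1) / (2(w + 1)).
So |(-3w - 5)/(w + 1) + 4| = 2|w − 1| / (2·|w + 1|).
Require delta ≤ 1, so |w + 1| ≥ |2| − |w − 1| > 2 − 1 = 1.
Hence |(-3w - 5)/(w + 1) + 4| < 2|w − 1|/(2·1) = |w − 1|, which is < eps once |w − 1| < eps.
Take delta = min(1, eps). Then 0 < |w − 1| < delta forces both bounds, so |(-3w - 5)/(w + 1) + 4| < eps.

delta = min(1, eps)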